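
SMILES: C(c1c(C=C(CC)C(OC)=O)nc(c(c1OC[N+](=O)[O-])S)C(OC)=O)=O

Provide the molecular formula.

Heavy atoms from the SMILES: 15 C, 2 N, 8 O, 1 S.
Implicit hydrogens by atom environment:
  7 × O: no H
  5 × C (aromatic): no H
  3 × C: 3 H each → 9
  3 × C: no H
  2 × C: 2 H each → 4
  2 × C: 1 H each → 2
  1 × N (aromatic): no H
  1 × N (charge +1): no H
  1 × O (charge -1): no H
  1 × S: 1 H
  Total hydrogens = 16.
Molecular formula: C15H16N2O8S

C15H16N2O8S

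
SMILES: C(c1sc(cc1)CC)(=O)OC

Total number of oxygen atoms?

2

The symbol for oxygen appears 2 times in the SMILES.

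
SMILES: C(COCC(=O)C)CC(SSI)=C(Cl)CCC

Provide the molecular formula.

C11H18ClIO2S2

Heavy atoms from the SMILES: 11 C, 1 Cl, 1 I, 2 O, 2 S.
Implicit hydrogens by atom environment:
  6 × C: 2 H each → 12
  3 × C: no H
  2 × C: 3 H each → 6
  2 × O: no H
  2 × S: no H
  1 × Cl: no H
  1 × I: no H
  Total hydrogens = 18.
Molecular formula: C11H18ClIO2S2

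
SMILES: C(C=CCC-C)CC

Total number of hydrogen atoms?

Hydrogens are implicit in SMILES; fill each atom to its normal valence:
  4 × C: 2 H each → 8
  2 × C: 3 H each → 6
  2 × C: 1 H each → 2
  Total hydrogens = 16.

16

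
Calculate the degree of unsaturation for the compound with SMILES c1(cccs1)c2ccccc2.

Molecular formula from the SMILES: C10H8S.
DoU = (2C + 2 + N − H − X)/2 = (2·10 + 2 + 0 − 8 − 0)/2 = 14/2 = 7.
(Structurally: 2 ring(s) + 5 π bond(s) = 7.)

7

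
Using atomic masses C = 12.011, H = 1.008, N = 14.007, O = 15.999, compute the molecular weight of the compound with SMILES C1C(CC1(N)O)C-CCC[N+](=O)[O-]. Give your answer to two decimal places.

188.23

Molecular formula: C8H16N2O3.
M = 8×12.011 + 16×1.008 + 2×14.007 + 3×15.999 = 188.23 g/mol.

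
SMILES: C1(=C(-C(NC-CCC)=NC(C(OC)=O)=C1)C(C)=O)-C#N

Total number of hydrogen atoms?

Hydrogens are implicit in SMILES; fill each atom to its normal valence:
  4 × C (aromatic): no H
  3 × C: 3 H each → 9
  3 × C: 2 H each → 6
  3 × C: no H
  3 × O: no H
  1 × C (aromatic): 1 H
  1 × N: 1 H
  1 × N (aromatic): no H
  1 × N: no H
  Total hydrogens = 17.

17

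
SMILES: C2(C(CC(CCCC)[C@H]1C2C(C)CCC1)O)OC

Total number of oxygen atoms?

The symbol for oxygen appears 2 times in the SMILES.

2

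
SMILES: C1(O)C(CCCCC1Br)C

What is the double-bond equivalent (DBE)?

1

Molecular formula from the SMILES: C8H15BrO.
DoU = (2C + 2 + N − H − X)/2 = (2·8 + 2 + 0 − 15 − 1)/2 = 2/2 = 1.
(Structurally: 1 ring(s) + 0 π bond(s) = 1.)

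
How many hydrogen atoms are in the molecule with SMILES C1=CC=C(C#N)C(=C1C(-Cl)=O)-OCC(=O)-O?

Hydrogens are implicit in SMILES; fill each atom to its normal valence:
  3 × C (aromatic): 1 H each → 3
  3 × C (aromatic): no H
  3 × C: no H
  3 × O: no H
  1 × C: 2 H
  1 × Cl: no H
  1 × N: no H
  1 × O: 1 H
  Total hydrogens = 6.

6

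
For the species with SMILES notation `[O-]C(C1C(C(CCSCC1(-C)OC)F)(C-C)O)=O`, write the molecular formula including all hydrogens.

C12H20FO4S-

Heavy atoms from the SMILES: 12 C, 1 F, 4 O, 1 S.
Implicit hydrogens by atom environment:
  4 × C: 2 H each → 8
  3 × C: 3 H each → 9
  3 × C: no H
  2 × C: 1 H each → 2
  2 × O: no H
  1 × F: no H
  1 × O: 1 H
  1 × O (charge -1): no H
  1 × S: no H
  Total hydrogens = 20.
Net charge -1.
Molecular formula: C12H20FO4S-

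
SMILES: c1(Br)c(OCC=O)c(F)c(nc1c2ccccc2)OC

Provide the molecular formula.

C14H11BrFNO3

Heavy atoms from the SMILES: 1 Br, 14 C, 1 F, 1 N, 3 O.
Implicit hydrogens by atom environment:
  6 × C (aromatic): no H
  5 × C (aromatic): 1 H each → 5
  3 × O: no H
  1 × Br: no H
  1 × C: 3 H
  1 × C: 2 H
  1 × C: 1 H
  1 × F: no H
  1 × N (aromatic): no H
  Total hydrogens = 11.
Molecular formula: C14H11BrFNO3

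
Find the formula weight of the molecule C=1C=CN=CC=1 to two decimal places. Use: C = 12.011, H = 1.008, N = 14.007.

Molecular formula: C5H5N.
M = 5×12.011 + 5×1.008 + 1×14.007 = 79.10 g/mol.

79.10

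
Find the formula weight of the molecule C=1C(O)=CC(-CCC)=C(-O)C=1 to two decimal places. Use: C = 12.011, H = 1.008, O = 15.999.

Molecular formula: C9H12O2.
M = 9×12.011 + 12×1.008 + 2×15.999 = 152.19 g/mol.

152.19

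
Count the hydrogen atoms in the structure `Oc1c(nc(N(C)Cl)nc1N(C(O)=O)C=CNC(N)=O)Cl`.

10

Hydrogens are implicit in SMILES; fill each atom to its normal valence:
  4 × C (aromatic): no H
  2 × C: 1 H each → 2
  2 × C: no H
  2 × Cl: no H
  2 × N (aromatic): no H
  2 × N: no H
  2 × O: 1 H each → 2
  2 × O: no H
  1 × C: 3 H
  1 × N: 2 H
  1 × N: 1 H
  Total hydrogens = 10.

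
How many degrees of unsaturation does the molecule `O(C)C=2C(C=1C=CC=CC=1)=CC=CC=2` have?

8

Molecular formula from the SMILES: C13H12O.
DoU = (2C + 2 + N − H − X)/2 = (2·13 + 2 + 0 − 12 − 0)/2 = 16/2 = 8.
(Structurally: 2 ring(s) + 6 π bond(s) = 8.)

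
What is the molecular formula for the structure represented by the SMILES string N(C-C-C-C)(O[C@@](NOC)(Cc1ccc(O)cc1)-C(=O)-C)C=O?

C16H24N2O5

Heavy atoms from the SMILES: 16 C, 2 N, 5 O.
Implicit hydrogens by atom environment:
  4 × C: 2 H each → 8
  4 × C (aromatic): 1 H each → 4
  4 × O: no H
  3 × C: 3 H each → 9
  2 × C: no H
  2 × C (aromatic): no H
  1 × C: 1 H
  1 × N: 1 H
  1 × N: no H
  1 × O: 1 H
  Total hydrogens = 24.
Molecular formula: C16H24N2O5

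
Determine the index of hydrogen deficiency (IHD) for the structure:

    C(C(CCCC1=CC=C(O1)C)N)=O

4

Molecular formula from the SMILES: C10H15NO2.
DoU = (2C + 2 + N − H − X)/2 = (2·10 + 2 + 1 − 15 − 0)/2 = 8/2 = 4.
(Structurally: 1 ring(s) + 3 π bond(s) = 4.)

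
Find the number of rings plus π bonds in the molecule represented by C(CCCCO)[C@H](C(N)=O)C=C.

Molecular formula from the SMILES: C9H17NO2.
DoU = (2C + 2 + N − H − X)/2 = (2·9 + 2 + 1 − 17 − 0)/2 = 4/2 = 2.
(Structurally: 0 ring(s) + 2 π bond(s) = 2.)

2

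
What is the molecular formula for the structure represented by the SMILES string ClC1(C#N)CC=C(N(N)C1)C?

C7H10ClN3

Heavy atoms from the SMILES: 7 C, 1 Cl, 3 N.
Implicit hydrogens by atom environment:
  3 × C: no H
  2 × C: 2 H each → 4
  2 × N: no H
  1 × C: 3 H
  1 × C: 1 H
  1 × Cl: no H
  1 × N: 2 H
  Total hydrogens = 10.
Molecular formula: C7H10ClN3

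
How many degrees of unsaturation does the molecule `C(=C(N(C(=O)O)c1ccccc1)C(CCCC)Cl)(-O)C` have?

Molecular formula from the SMILES: C15H20ClNO3.
DoU = (2C + 2 + N − H − X)/2 = (2·15 + 2 + 1 − 20 − 1)/2 = 12/2 = 6.
(Structurally: 1 ring(s) + 5 π bond(s) = 6.)

6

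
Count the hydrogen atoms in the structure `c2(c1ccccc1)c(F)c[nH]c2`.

8

Hydrogens are implicit in SMILES; fill each atom to its normal valence:
  7 × C (aromatic): 1 H each → 7
  3 × C (aromatic): no H
  1 × F: no H
  1 × N (aromatic): 1 H
  Total hydrogens = 8.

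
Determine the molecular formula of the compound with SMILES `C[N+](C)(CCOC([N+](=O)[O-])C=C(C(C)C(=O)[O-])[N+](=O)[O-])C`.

Heavy atoms from the SMILES: 11 C, 3 N, 7 O.
Implicit hydrogens by atom environment:
  4 × C: 3 H each → 12
  4 × O: no H
  3 × C: 1 H each → 3
  3 × N (charge +1): no H
  3 × O (charge -1): no H
  2 × C: 2 H each → 4
  2 × C: no H
  Total hydrogens = 19.
Molecular formula: C11H19N3O7

C11H19N3O7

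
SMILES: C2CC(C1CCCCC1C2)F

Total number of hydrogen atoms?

Hydrogens are implicit in SMILES; fill each atom to its normal valence:
  7 × C: 2 H each → 14
  3 × C: 1 H each → 3
  1 × F: no H
  Total hydrogens = 17.

17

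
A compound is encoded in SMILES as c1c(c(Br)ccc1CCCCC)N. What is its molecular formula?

Heavy atoms from the SMILES: 1 Br, 11 C, 1 N.
Implicit hydrogens by atom environment:
  4 × C: 2 H each → 8
  3 × C (aromatic): 1 H each → 3
  3 × C (aromatic): no H
  1 × Br: no H
  1 × C: 3 H
  1 × N: 2 H
  Total hydrogens = 16.
Molecular formula: C11H16BrN

C11H16BrN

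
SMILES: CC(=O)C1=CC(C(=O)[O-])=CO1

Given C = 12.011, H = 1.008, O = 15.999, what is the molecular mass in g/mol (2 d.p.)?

153.11

Molecular formula: C7H5O4-.
M = 7×12.011 + 5×1.008 + 4×15.999 = 153.11 g/mol.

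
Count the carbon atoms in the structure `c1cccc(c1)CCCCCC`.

12

The symbol for carbon appears 12 times in the SMILES. Lowercase c denotes aromatic carbon and counts toward C.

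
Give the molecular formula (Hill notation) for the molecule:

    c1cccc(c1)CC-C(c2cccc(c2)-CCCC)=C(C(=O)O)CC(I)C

C24H29IO2

Heavy atoms from the SMILES: 24 C, 1 I, 2 O.
Implicit hydrogens by atom environment:
  9 × C (aromatic): 1 H each → 9
  6 × C: 2 H each → 12
  3 × C: no H
  3 × C (aromatic): no H
  2 × C: 3 H each → 6
  1 × C: 1 H
  1 × I: no H
  1 × O: 1 H
  1 × O: no H
  Total hydrogens = 29.
Molecular formula: C24H29IO2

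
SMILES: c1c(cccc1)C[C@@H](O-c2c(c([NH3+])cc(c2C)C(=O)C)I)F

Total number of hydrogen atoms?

18

Hydrogens are implicit in SMILES; fill each atom to its normal valence:
  6 × C (aromatic): 1 H each → 6
  6 × C (aromatic): no H
  2 × C: 3 H each → 6
  2 × O: no H
  1 × C: 2 H
  1 × C: 1 H
  1 × C: no H
  1 × F: no H
  1 × I: no H
  1 × N (charge +1): 3 H
  Total hydrogens = 18.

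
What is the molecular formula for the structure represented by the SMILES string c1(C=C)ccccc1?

C8H8

Heavy atoms from the SMILES: 8 C.
Implicit hydrogens by atom environment:
  5 × C (aromatic): 1 H each → 5
  1 × C: 2 H
  1 × C: 1 H
  1 × C (aromatic): no H
  Total hydrogens = 8.
Molecular formula: C8H8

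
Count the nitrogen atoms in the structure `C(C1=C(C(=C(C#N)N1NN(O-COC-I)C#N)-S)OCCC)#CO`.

The symbol for nitrogen appears 5 times in the SMILES.

5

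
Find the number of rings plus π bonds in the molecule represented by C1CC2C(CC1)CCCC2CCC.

2

Molecular formula from the SMILES: C13H24.
DoU = (2C + 2 + N − H − X)/2 = (2·13 + 2 + 0 − 24 − 0)/2 = 4/2 = 2.
(Structurally: 2 ring(s) + 0 π bond(s) = 2.)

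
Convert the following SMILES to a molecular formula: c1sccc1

Heavy atoms from the SMILES: 4 C, 1 S.
Implicit hydrogens by atom environment:
  4 × C (aromatic): 1 H each → 4
  1 × S (aromatic): no H
  Total hydrogens = 4.
Molecular formula: C4H4S

C4H4S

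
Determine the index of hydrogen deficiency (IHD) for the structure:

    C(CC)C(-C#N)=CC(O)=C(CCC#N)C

Molecular formula from the SMILES: C12H16N2O.
DoU = (2C + 2 + N − H − X)/2 = (2·12 + 2 + 2 − 16 − 0)/2 = 12/2 = 6.
(Structurally: 0 ring(s) + 6 π bond(s) = 6.)

6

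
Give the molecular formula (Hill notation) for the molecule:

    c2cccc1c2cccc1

C10H8

Heavy atoms from the SMILES: 10 C.
Implicit hydrogens by atom environment:
  8 × C (aromatic): 1 H each → 8
  2 × C (aromatic): no H
  Total hydrogens = 8.
Molecular formula: C10H8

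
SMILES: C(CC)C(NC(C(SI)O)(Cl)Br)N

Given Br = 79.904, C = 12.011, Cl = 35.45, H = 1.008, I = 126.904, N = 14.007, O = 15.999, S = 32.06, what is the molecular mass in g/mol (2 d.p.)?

Molecular formula: C6H13BrClIN2OS.
M = 1×79.904 + 6×12.011 + 1×35.45 + 13×1.008 + 1×126.904 + 2×14.007 + 1×15.999 + 1×32.06 = 403.50 g/mol.

403.50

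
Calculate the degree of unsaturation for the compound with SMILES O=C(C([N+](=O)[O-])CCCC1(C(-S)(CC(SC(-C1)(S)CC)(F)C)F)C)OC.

Molecular formula from the SMILES: C16H27F2NO4S3.
DoU = (2C + 2 + N − H − X)/2 = (2·16 + 2 + 1 − 27 − 2)/2 = 6/2 = 3.
(Structurally: 1 ring(s) + 2 π bond(s) = 3.)

3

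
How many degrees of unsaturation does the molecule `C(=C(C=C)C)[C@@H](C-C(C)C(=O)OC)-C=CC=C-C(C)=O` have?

Molecular formula from the SMILES: C17H24O3.
DoU = (2C + 2 + N − H − X)/2 = (2·17 + 2 + 0 − 24 − 0)/2 = 12/2 = 6.
(Structurally: 0 ring(s) + 6 π bond(s) = 6.)

6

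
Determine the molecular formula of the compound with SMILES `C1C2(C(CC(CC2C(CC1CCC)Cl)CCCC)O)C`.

C18H33ClO

Heavy atoms from the SMILES: 18 C, 1 Cl, 1 O.
Implicit hydrogens by atom environment:
  9 × C: 2 H each → 18
  5 × C: 1 H each → 5
  3 × C: 3 H each → 9
  1 × C: no H
  1 × Cl: no H
  1 × O: 1 H
  Total hydrogens = 33.
Molecular formula: C18H33ClO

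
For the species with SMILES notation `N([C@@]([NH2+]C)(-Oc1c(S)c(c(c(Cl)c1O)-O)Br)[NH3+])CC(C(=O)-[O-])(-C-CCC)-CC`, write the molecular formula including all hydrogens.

C17H28BrClN3O5S+

Heavy atoms from the SMILES: 1 Br, 17 C, 1 Cl, 3 N, 5 O, 1 S.
Implicit hydrogens by atom environment:
  6 × C (aromatic): no H
  5 × C: 2 H each → 10
  3 × C: 3 H each → 9
  3 × C: no H
  2 × O: 1 H each → 2
  2 × O: no H
  1 × Br: no H
  1 × Cl: no H
  1 × N (charge +1): 3 H
  1 × N (charge +1): 2 H
  1 × N: 1 H
  1 × O (charge -1): no H
  1 × S: 1 H
  Total hydrogens = 28.
Net charge +1.
Molecular formula: C17H28BrClN3O5S+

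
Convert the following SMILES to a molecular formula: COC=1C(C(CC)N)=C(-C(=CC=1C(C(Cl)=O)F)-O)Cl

Heavy atoms from the SMILES: 12 C, 2 Cl, 1 F, 1 N, 3 O.
Implicit hydrogens by atom environment:
  5 × C (aromatic): no H
  2 × C: 3 H each → 6
  2 × C: 1 H each → 2
  2 × Cl: no H
  2 × O: no H
  1 × C: 2 H
  1 × C (aromatic): 1 H
  1 × C: no H
  1 × F: no H
  1 × N: 2 H
  1 × O: 1 H
  Total hydrogens = 14.
Molecular formula: C12H14Cl2FNO3

C12H14Cl2FNO3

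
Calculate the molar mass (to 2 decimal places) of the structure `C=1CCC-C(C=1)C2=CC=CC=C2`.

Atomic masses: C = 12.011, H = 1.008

Molecular formula: C12H14.
M = 12×12.011 + 14×1.008 = 158.24 g/mol.

158.24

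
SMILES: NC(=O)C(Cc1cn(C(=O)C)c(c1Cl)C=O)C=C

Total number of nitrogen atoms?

The symbol for nitrogen appears 2 times in the SMILES.

2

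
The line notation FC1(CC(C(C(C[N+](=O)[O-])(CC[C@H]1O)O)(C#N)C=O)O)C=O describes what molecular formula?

Heavy atoms from the SMILES: 12 C, 1 F, 2 N, 7 O.
Implicit hydrogens by atom environment:
  4 × C: 2 H each → 8
  4 × C: 1 H each → 4
  4 × C: no H
  3 × O: 1 H each → 3
  3 × O: no H
  1 × F: no H
  1 × N (charge +1): no H
  1 × N: no H
  1 × O (charge -1): no H
  Total hydrogens = 15.
Molecular formula: C12H15FN2O7

C12H15FN2O7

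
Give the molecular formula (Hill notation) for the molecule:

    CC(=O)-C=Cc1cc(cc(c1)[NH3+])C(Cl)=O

C11H11ClNO2+

Heavy atoms from the SMILES: 11 C, 1 Cl, 1 N, 2 O.
Implicit hydrogens by atom environment:
  3 × C (aromatic): 1 H each → 3
  3 × C (aromatic): no H
  2 × C: 1 H each → 2
  2 × C: no H
  2 × O: no H
  1 × C: 3 H
  1 × Cl: no H
  1 × N (charge +1): 3 H
  Total hydrogens = 11.
Net charge +1.
Molecular formula: C11H11ClNO2+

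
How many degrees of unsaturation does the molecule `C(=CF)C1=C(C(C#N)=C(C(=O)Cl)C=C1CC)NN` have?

Molecular formula from the SMILES: C12H11ClFN3O.
DoU = (2C + 2 + N − H − X)/2 = (2·12 + 2 + 3 − 11 − 2)/2 = 16/2 = 8.
(Structurally: 1 ring(s) + 7 π bond(s) = 8.)

8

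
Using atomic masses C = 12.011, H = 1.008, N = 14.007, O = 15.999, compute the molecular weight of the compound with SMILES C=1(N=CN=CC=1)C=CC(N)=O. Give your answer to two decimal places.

149.15

Molecular formula: C7H7N3O.
M = 7×12.011 + 7×1.008 + 3×14.007 + 1×15.999 = 149.15 g/mol.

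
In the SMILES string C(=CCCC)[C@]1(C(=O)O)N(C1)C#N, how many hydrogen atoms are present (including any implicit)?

12

Hydrogens are implicit in SMILES; fill each atom to its normal valence:
  3 × C: 2 H each → 6
  3 × C: no H
  2 × C: 1 H each → 2
  2 × N: no H
  1 × C: 3 H
  1 × O: 1 H
  1 × O: no H
  Total hydrogens = 12.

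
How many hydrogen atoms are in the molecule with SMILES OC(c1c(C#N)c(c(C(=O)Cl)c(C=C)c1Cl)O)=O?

Hydrogens are implicit in SMILES; fill each atom to its normal valence:
  6 × C (aromatic): no H
  3 × C: no H
  2 × Cl: no H
  2 × O: 1 H each → 2
  2 × O: no H
  1 × C: 2 H
  1 × C: 1 H
  1 × N: no H
  Total hydrogens = 5.

5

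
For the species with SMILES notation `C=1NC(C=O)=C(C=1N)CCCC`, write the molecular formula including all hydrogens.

C9H14N2O

Heavy atoms from the SMILES: 9 C, 2 N, 1 O.
Implicit hydrogens by atom environment:
  3 × C: 2 H each → 6
  3 × C (aromatic): no H
  1 × C: 3 H
  1 × C (aromatic): 1 H
  1 × C: 1 H
  1 × N: 2 H
  1 × N (aromatic): 1 H
  1 × O: no H
  Total hydrogens = 14.
Molecular formula: C9H14N2O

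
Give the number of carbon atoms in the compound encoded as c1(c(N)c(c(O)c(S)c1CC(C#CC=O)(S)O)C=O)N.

The symbol for carbon appears 12 times in the SMILES. Lowercase c denotes aromatic carbon and counts toward C.

12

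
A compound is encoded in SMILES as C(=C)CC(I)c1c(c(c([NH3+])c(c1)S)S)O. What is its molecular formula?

Heavy atoms from the SMILES: 10 C, 1 I, 1 N, 1 O, 2 S.
Implicit hydrogens by atom environment:
  5 × C (aromatic): no H
  2 × C: 2 H each → 4
  2 × C: 1 H each → 2
  2 × S: 1 H each → 2
  1 × C (aromatic): 1 H
  1 × I: no H
  1 × N (charge +1): 3 H
  1 × O: 1 H
  Total hydrogens = 13.
Net charge +1.
Molecular formula: C10H13INOS2+

C10H13INOS2+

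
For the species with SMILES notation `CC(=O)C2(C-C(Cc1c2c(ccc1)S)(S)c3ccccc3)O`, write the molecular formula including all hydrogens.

Heavy atoms from the SMILES: 18 C, 2 O, 2 S.
Implicit hydrogens by atom environment:
  8 × C (aromatic): 1 H each → 8
  4 × C (aromatic): no H
  3 × C: no H
  2 × C: 2 H each → 4
  2 × S: 1 H each → 2
  1 × C: 3 H
  1 × O: 1 H
  1 × O: no H
  Total hydrogens = 18.
Molecular formula: C18H18O2S2

C18H18O2S2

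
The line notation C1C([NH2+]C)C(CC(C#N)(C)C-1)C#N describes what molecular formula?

C10H16N3+

Heavy atoms from the SMILES: 10 C, 3 N.
Implicit hydrogens by atom environment:
  3 × C: 2 H each → 6
  3 × C: no H
  2 × C: 3 H each → 6
  2 × C: 1 H each → 2
  2 × N: no H
  1 × N (charge +1): 2 H
  Total hydrogens = 16.
Net charge +1.
Molecular formula: C10H16N3+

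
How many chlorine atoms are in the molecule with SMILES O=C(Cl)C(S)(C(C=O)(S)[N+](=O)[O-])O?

1

The symbol for chlorine appears 1 time in the SMILES.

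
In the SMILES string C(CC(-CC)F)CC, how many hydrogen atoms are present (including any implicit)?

15

Hydrogens are implicit in SMILES; fill each atom to its normal valence:
  4 × C: 2 H each → 8
  2 × C: 3 H each → 6
  1 × C: 1 H
  1 × F: no H
  Total hydrogens = 15.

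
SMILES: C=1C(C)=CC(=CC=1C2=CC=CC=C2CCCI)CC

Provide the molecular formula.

Heavy atoms from the SMILES: 18 C, 1 I.
Implicit hydrogens by atom environment:
  7 × C (aromatic): 1 H each → 7
  5 × C (aromatic): no H
  4 × C: 2 H each → 8
  2 × C: 3 H each → 6
  1 × I: no H
  Total hydrogens = 21.
Molecular formula: C18H21I

C18H21I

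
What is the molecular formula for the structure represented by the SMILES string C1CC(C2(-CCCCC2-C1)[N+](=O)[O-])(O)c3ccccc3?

Heavy atoms from the SMILES: 16 C, 1 N, 3 O.
Implicit hydrogens by atom environment:
  7 × C: 2 H each → 14
  5 × C (aromatic): 1 H each → 5
  2 × C: no H
  1 × C: 1 H
  1 × C (aromatic): no H
  1 × N (charge +1): no H
  1 × O: 1 H
  1 × O: no H
  1 × O (charge -1): no H
  Total hydrogens = 21.
Molecular formula: C16H21NO3

C16H21NO3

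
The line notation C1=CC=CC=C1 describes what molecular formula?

Heavy atoms from the SMILES: 6 C.
Implicit hydrogens by atom environment:
  6 × C (aromatic): 1 H each → 6
  Total hydrogens = 6.
Molecular formula: C6H6

C6H6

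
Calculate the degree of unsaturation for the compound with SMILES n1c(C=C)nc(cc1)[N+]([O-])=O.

Molecular formula from the SMILES: C6H5N3O2.
DoU = (2C + 2 + N − H − X)/2 = (2·6 + 2 + 3 − 5 − 0)/2 = 12/2 = 6.
(Structurally: 1 ring(s) + 5 π bond(s) = 6.)

6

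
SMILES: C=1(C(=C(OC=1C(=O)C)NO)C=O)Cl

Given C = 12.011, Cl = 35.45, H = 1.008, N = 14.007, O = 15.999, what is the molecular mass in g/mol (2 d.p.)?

Molecular formula: C7H6ClNO4.
M = 7×12.011 + 1×35.45 + 6×1.008 + 1×14.007 + 4×15.999 = 203.58 g/mol.

203.58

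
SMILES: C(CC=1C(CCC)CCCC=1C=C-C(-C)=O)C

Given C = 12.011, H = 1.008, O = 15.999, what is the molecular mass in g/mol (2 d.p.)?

Molecular formula: C16H26O.
M = 16×12.011 + 26×1.008 + 1×15.999 = 234.38 g/mol.

234.38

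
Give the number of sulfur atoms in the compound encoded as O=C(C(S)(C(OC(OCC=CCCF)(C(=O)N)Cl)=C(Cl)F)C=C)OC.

1

The symbol for sulfur appears 1 time in the SMILES.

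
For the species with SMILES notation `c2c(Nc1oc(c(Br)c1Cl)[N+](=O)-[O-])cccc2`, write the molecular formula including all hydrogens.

Heavy atoms from the SMILES: 1 Br, 10 C, 1 Cl, 2 N, 3 O.
Implicit hydrogens by atom environment:
  5 × C (aromatic): 1 H each → 5
  5 × C (aromatic): no H
  1 × Br: no H
  1 × Cl: no H
  1 × N: 1 H
  1 × N (charge +1): no H
  1 × O (aromatic): no H
  1 × O: no H
  1 × O (charge -1): no H
  Total hydrogens = 6.
Molecular formula: C10H6BrClN2O3

C10H6BrClN2O3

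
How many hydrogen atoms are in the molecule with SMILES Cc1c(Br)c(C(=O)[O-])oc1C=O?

Hydrogens are implicit in SMILES; fill each atom to its normal valence:
  4 × C (aromatic): no H
  2 × O: no H
  1 × Br: no H
  1 × C: 3 H
  1 × C: 1 H
  1 × C: no H
  1 × O (aromatic): no H
  1 × O (charge -1): no H
  Total hydrogens = 4.

4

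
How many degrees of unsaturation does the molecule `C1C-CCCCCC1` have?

1

Molecular formula from the SMILES: C8H16.
DoU = (2C + 2 + N − H − X)/2 = (2·8 + 2 + 0 − 16 − 0)/2 = 2/2 = 1.
(Structurally: 1 ring(s) + 0 π bond(s) = 1.)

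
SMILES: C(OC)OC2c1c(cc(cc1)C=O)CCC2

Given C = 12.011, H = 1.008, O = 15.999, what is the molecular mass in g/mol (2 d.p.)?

220.27

Molecular formula: C13H16O3.
M = 13×12.011 + 16×1.008 + 3×15.999 = 220.27 g/mol.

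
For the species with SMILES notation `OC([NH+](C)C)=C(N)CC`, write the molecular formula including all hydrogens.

C6H15N2O+

Heavy atoms from the SMILES: 6 C, 2 N, 1 O.
Implicit hydrogens by atom environment:
  3 × C: 3 H each → 9
  2 × C: no H
  1 × C: 2 H
  1 × N: 2 H
  1 × N (charge +1): 1 H
  1 × O: 1 H
  Total hydrogens = 15.
Net charge +1.
Molecular formula: C6H15N2O+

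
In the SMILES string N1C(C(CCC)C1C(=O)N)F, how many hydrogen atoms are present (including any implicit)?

Hydrogens are implicit in SMILES; fill each atom to its normal valence:
  3 × C: 1 H each → 3
  2 × C: 2 H each → 4
  1 × C: 3 H
  1 × C: no H
  1 × F: no H
  1 × N: 2 H
  1 × N: 1 H
  1 × O: no H
  Total hydrogens = 13.

13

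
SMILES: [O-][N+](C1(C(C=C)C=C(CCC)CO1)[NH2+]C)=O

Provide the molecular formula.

C11H19N2O3+

Heavy atoms from the SMILES: 11 C, 2 N, 3 O.
Implicit hydrogens by atom environment:
  4 × C: 2 H each → 8
  3 × C: 1 H each → 3
  2 × C: 3 H each → 6
  2 × C: no H
  2 × O: no H
  1 × N (charge +1): 2 H
  1 × N (charge +1): no H
  1 × O (charge -1): no H
  Total hydrogens = 19.
Net charge +1.
Molecular formula: C11H19N2O3+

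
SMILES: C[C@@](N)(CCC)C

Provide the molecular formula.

C6H15N

Heavy atoms from the SMILES: 6 C, 1 N.
Implicit hydrogens by atom environment:
  3 × C: 3 H each → 9
  2 × C: 2 H each → 4
  1 × C: no H
  1 × N: 2 H
  Total hydrogens = 15.
Molecular formula: C6H15N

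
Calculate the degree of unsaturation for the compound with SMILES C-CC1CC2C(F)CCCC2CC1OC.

Molecular formula from the SMILES: C13H23FO.
DoU = (2C + 2 + N − H − X)/2 = (2·13 + 2 + 0 − 23 − 1)/2 = 4/2 = 2.
(Structurally: 2 ring(s) + 0 π bond(s) = 2.)

2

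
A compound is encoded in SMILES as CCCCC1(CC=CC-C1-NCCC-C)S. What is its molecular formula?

C14H27NS

Heavy atoms from the SMILES: 14 C, 1 N, 1 S.
Implicit hydrogens by atom environment:
  8 × C: 2 H each → 16
  3 × C: 1 H each → 3
  2 × C: 3 H each → 6
  1 × C: no H
  1 × N: 1 H
  1 × S: 1 H
  Total hydrogens = 27.
Molecular formula: C14H27NS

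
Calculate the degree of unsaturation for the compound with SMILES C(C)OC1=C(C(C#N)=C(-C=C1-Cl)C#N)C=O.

9

Molecular formula from the SMILES: C11H7ClN2O2.
DoU = (2C + 2 + N − H − X)/2 = (2·11 + 2 + 2 − 7 − 1)/2 = 18/2 = 9.
(Structurally: 1 ring(s) + 8 π bond(s) = 9.)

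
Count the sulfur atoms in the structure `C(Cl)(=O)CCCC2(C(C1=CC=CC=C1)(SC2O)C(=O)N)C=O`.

1

The symbol for sulfur appears 1 time in the SMILES.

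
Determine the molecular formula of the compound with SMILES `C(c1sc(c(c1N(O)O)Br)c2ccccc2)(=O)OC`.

C12H10BrNO4S

Heavy atoms from the SMILES: 1 Br, 12 C, 1 N, 4 O, 1 S.
Implicit hydrogens by atom environment:
  5 × C (aromatic): 1 H each → 5
  5 × C (aromatic): no H
  2 × O: 1 H each → 2
  2 × O: no H
  1 × Br: no H
  1 × C: 3 H
  1 × C: no H
  1 × N: no H
  1 × S (aromatic): no H
  Total hydrogens = 10.
Molecular formula: C12H10BrNO4S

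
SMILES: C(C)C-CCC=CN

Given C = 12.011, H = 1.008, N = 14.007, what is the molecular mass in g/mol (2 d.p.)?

113.20

Molecular formula: C7H15N.
M = 7×12.011 + 15×1.008 + 1×14.007 = 113.20 g/mol.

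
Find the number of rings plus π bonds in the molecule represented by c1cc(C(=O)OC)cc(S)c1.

Molecular formula from the SMILES: C8H8O2S.
DoU = (2C + 2 + N − H − X)/2 = (2·8 + 2 + 0 − 8 − 0)/2 = 10/2 = 5.
(Structurally: 1 ring(s) + 4 π bond(s) = 5.)

5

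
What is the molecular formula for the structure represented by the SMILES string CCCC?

Heavy atoms from the SMILES: 4 C.
Implicit hydrogens by atom environment:
  2 × C: 3 H each → 6
  2 × C: 2 H each → 4
  Total hydrogens = 10.
Molecular formula: C4H10

C4H10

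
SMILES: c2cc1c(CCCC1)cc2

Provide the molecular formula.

Heavy atoms from the SMILES: 10 C.
Implicit hydrogens by atom environment:
  4 × C: 2 H each → 8
  4 × C (aromatic): 1 H each → 4
  2 × C (aromatic): no H
  Total hydrogens = 12.
Molecular formula: C10H12

C10H12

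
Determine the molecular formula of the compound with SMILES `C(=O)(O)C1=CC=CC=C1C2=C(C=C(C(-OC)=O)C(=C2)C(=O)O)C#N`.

C17H11NO6

Heavy atoms from the SMILES: 17 C, 1 N, 6 O.
Implicit hydrogens by atom environment:
  6 × C (aromatic): 1 H each → 6
  6 × C (aromatic): no H
  4 × C: no H
  4 × O: no H
  2 × O: 1 H each → 2
  1 × C: 3 H
  1 × N: no H
  Total hydrogens = 11.
Molecular formula: C17H11NO6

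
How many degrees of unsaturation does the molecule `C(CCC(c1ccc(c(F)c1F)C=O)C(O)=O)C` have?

Molecular formula from the SMILES: C13H14F2O3.
DoU = (2C + 2 + N − H − X)/2 = (2·13 + 2 + 0 − 14 − 2)/2 = 12/2 = 6.
(Structurally: 1 ring(s) + 5 π bond(s) = 6.)

6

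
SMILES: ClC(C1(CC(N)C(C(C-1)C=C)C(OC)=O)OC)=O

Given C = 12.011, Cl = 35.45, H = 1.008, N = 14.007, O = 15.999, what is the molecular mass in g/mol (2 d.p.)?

275.73

Molecular formula: C12H18ClNO4.
M = 12×12.011 + 1×35.45 + 18×1.008 + 1×14.007 + 4×15.999 = 275.73 g/mol.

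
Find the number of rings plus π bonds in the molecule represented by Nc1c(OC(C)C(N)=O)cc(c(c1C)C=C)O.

6

Molecular formula from the SMILES: C12H16N2O3.
DoU = (2C + 2 + N − H − X)/2 = (2·12 + 2 + 2 − 16 − 0)/2 = 12/2 = 6.
(Structurally: 1 ring(s) + 5 π bond(s) = 6.)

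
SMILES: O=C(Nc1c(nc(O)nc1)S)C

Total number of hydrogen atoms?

7

Hydrogens are implicit in SMILES; fill each atom to its normal valence:
  3 × C (aromatic): no H
  2 × N (aromatic): no H
  1 × C: 3 H
  1 × C (aromatic): 1 H
  1 × C: no H
  1 × N: 1 H
  1 × O: 1 H
  1 × O: no H
  1 × S: 1 H
  Total hydrogens = 7.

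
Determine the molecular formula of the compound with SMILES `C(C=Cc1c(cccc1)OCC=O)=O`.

C11H10O3

Heavy atoms from the SMILES: 11 C, 3 O.
Implicit hydrogens by atom environment:
  4 × C (aromatic): 1 H each → 4
  4 × C: 1 H each → 4
  3 × O: no H
  2 × C (aromatic): no H
  1 × C: 2 H
  Total hydrogens = 10.
Molecular formula: C11H10O3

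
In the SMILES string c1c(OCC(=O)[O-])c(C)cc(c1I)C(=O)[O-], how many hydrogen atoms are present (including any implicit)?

7

Hydrogens are implicit in SMILES; fill each atom to its normal valence:
  4 × C (aromatic): no H
  3 × O: no H
  2 × C (aromatic): 1 H each → 2
  2 × C: no H
  2 × O (charge -1): no H
  1 × C: 3 H
  1 × C: 2 H
  1 × I: no H
  Total hydrogens = 7.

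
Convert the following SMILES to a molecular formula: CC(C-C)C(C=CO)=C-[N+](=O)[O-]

Heavy atoms from the SMILES: 8 C, 1 N, 3 O.
Implicit hydrogens by atom environment:
  4 × C: 1 H each → 4
  2 × C: 3 H each → 6
  1 × C: 2 H
  1 × C: no H
  1 × N (charge +1): no H
  1 × O: 1 H
  1 × O: no H
  1 × O (charge -1): no H
  Total hydrogens = 13.
Molecular formula: C8H13NO3

C8H13NO3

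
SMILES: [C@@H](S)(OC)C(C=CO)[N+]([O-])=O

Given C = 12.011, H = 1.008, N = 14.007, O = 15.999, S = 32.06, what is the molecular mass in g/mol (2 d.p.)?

Molecular formula: C5H9NO4S.
M = 5×12.011 + 9×1.008 + 1×14.007 + 4×15.999 + 1×32.06 = 179.19 g/mol.

179.19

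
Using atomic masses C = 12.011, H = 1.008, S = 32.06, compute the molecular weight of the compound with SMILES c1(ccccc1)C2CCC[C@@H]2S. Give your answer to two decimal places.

178.29

Molecular formula: C11H14S.
M = 11×12.011 + 14×1.008 + 1×32.06 = 178.29 g/mol.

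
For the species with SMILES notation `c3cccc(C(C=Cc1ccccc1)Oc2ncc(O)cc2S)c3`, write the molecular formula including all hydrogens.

C20H17NO2S

Heavy atoms from the SMILES: 20 C, 1 N, 2 O, 1 S.
Implicit hydrogens by atom environment:
  12 × C (aromatic): 1 H each → 12
  5 × C (aromatic): no H
  3 × C: 1 H each → 3
  1 × N (aromatic): no H
  1 × O: 1 H
  1 × O: no H
  1 × S: 1 H
  Total hydrogens = 17.
Molecular formula: C20H17NO2S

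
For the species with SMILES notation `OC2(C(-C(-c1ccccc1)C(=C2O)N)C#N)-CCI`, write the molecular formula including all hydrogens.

C14H15IN2O2

Heavy atoms from the SMILES: 14 C, 1 I, 2 N, 2 O.
Implicit hydrogens by atom environment:
  5 × C (aromatic): 1 H each → 5
  4 × C: no H
  2 × C: 2 H each → 4
  2 × C: 1 H each → 2
  2 × O: 1 H each → 2
  1 × C (aromatic): no H
  1 × I: no H
  1 × N: 2 H
  1 × N: no H
  Total hydrogens = 15.
Molecular formula: C14H15IN2O2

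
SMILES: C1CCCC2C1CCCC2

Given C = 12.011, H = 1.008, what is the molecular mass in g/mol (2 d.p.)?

Molecular formula: C10H18.
M = 10×12.011 + 18×1.008 = 138.25 g/mol.

138.25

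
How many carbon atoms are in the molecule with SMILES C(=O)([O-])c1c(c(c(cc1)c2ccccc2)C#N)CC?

The symbol for carbon appears 16 times in the SMILES. Lowercase c denotes aromatic carbon and counts toward C.

16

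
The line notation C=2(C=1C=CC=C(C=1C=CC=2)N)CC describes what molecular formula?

Heavy atoms from the SMILES: 12 C, 1 N.
Implicit hydrogens by atom environment:
  6 × C (aromatic): 1 H each → 6
  4 × C (aromatic): no H
  1 × C: 3 H
  1 × C: 2 H
  1 × N: 2 H
  Total hydrogens = 13.
Molecular formula: C12H13N

C12H13N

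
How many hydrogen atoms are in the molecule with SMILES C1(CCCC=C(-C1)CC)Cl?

15

Hydrogens are implicit in SMILES; fill each atom to its normal valence:
  5 × C: 2 H each → 10
  2 × C: 1 H each → 2
  1 × C: 3 H
  1 × C: no H
  1 × Cl: no H
  Total hydrogens = 15.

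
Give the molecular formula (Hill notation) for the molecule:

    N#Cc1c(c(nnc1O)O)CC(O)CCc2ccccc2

Heavy atoms from the SMILES: 15 C, 3 N, 3 O.
Implicit hydrogens by atom environment:
  5 × C (aromatic): 1 H each → 5
  5 × C (aromatic): no H
  3 × C: 2 H each → 6
  3 × O: 1 H each → 3
  2 × N (aromatic): no H
  1 × C: 1 H
  1 × C: no H
  1 × N: no H
  Total hydrogens = 15.
Molecular formula: C15H15N3O3

C15H15N3O3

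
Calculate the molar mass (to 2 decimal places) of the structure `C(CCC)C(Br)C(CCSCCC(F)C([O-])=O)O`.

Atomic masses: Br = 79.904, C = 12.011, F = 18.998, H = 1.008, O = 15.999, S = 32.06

Molecular formula: C12H21BrFO3S-.
M = 1×79.904 + 12×12.011 + 1×18.998 + 21×1.008 + 3×15.999 + 1×32.06 = 344.26 g/mol.

344.26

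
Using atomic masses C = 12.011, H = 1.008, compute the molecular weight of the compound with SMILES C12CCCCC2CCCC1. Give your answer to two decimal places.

Molecular formula: C10H18.
M = 10×12.011 + 18×1.008 = 138.25 g/mol.

138.25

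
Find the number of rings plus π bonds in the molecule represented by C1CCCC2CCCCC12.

2

Molecular formula from the SMILES: C10H18.
DoU = (2C + 2 + N − H − X)/2 = (2·10 + 2 + 0 − 18 − 0)/2 = 4/2 = 2.
(Structurally: 2 ring(s) + 0 π bond(s) = 2.)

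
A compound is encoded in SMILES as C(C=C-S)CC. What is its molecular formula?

C5H10S

Heavy atoms from the SMILES: 5 C, 1 S.
Implicit hydrogens by atom environment:
  2 × C: 2 H each → 4
  2 × C: 1 H each → 2
  1 × C: 3 H
  1 × S: 1 H
  Total hydrogens = 10.
Molecular formula: C5H10S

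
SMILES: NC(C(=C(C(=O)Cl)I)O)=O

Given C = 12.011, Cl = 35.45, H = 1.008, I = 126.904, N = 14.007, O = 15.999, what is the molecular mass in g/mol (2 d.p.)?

Molecular formula: C4H3ClINO3.
M = 4×12.011 + 1×35.45 + 3×1.008 + 1×126.904 + 1×14.007 + 3×15.999 = 275.43 g/mol.

275.43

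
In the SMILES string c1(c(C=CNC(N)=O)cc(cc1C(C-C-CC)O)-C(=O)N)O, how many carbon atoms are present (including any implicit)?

15

The symbol for carbon appears 15 times in the SMILES. Lowercase c denotes aromatic carbon and counts toward C.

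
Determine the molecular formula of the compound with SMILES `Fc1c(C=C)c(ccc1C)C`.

Heavy atoms from the SMILES: 10 C, 1 F.
Implicit hydrogens by atom environment:
  4 × C (aromatic): no H
  2 × C: 3 H each → 6
  2 × C (aromatic): 1 H each → 2
  1 × C: 2 H
  1 × C: 1 H
  1 × F: no H
  Total hydrogens = 11.
Molecular formula: C10H11F

C10H11F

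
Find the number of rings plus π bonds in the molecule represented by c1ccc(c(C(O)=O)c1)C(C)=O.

6

Molecular formula from the SMILES: C9H8O3.
DoU = (2C + 2 + N − H − X)/2 = (2·9 + 2 + 0 − 8 − 0)/2 = 12/2 = 6.
(Structurally: 1 ring(s) + 5 π bond(s) = 6.)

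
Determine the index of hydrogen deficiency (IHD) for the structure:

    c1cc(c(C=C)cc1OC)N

Molecular formula from the SMILES: C9H11NO.
DoU = (2C + 2 + N − H − X)/2 = (2·9 + 2 + 1 − 11 − 0)/2 = 10/2 = 5.
(Structurally: 1 ring(s) + 4 π bond(s) = 5.)

5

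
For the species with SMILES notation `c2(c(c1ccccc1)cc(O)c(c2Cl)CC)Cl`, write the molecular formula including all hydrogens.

C14H12Cl2O

Heavy atoms from the SMILES: 14 C, 2 Cl, 1 O.
Implicit hydrogens by atom environment:
  6 × C (aromatic): 1 H each → 6
  6 × C (aromatic): no H
  2 × Cl: no H
  1 × C: 3 H
  1 × C: 2 H
  1 × O: 1 H
  Total hydrogens = 12.
Molecular formula: C14H12Cl2O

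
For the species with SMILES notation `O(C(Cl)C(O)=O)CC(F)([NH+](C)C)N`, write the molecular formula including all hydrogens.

C6H13ClFN2O3+

Heavy atoms from the SMILES: 6 C, 1 Cl, 1 F, 2 N, 3 O.
Implicit hydrogens by atom environment:
  2 × C: 3 H each → 6
  2 × C: no H
  2 × O: no H
  1 × C: 2 H
  1 × C: 1 H
  1 × Cl: no H
  1 × F: no H
  1 × N: 2 H
  1 × N (charge +1): 1 H
  1 × O: 1 H
  Total hydrogens = 13.
Net charge +1.
Molecular formula: C6H13ClFN2O3+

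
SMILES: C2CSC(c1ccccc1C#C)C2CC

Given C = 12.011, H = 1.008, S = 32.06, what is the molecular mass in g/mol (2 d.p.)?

Molecular formula: C14H16S.
M = 14×12.011 + 16×1.008 + 1×32.06 = 216.34 g/mol.

216.34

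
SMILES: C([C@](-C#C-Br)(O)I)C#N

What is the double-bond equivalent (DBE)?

4

Molecular formula from the SMILES: C5H3BrINO.
DoU = (2C + 2 + N − H − X)/2 = (2·5 + 2 + 1 − 3 − 2)/2 = 8/2 = 4.
(Structurally: 0 ring(s) + 4 π bond(s) = 4.)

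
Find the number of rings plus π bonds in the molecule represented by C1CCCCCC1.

1

Molecular formula from the SMILES: C7H14.
DoU = (2C + 2 + N − H − X)/2 = (2·7 + 2 + 0 − 14 − 0)/2 = 2/2 = 1.
(Structurally: 1 ring(s) + 0 π bond(s) = 1.)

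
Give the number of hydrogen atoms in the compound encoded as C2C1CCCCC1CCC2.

18

Hydrogens are implicit in SMILES; fill each atom to its normal valence:
  8 × C: 2 H each → 16
  2 × C: 1 H each → 2
  Total hydrogens = 18.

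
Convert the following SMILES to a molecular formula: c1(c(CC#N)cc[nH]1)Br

C6H5BrN2

Heavy atoms from the SMILES: 1 Br, 6 C, 2 N.
Implicit hydrogens by atom environment:
  2 × C (aromatic): 1 H each → 2
  2 × C (aromatic): no H
  1 × Br: no H
  1 × C: 2 H
  1 × C: no H
  1 × N (aromatic): 1 H
  1 × N: no H
  Total hydrogens = 5.
Molecular formula: C6H5BrN2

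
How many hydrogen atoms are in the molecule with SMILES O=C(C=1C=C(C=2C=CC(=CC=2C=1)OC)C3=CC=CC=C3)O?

Hydrogens are implicit in SMILES; fill each atom to its normal valence:
  10 × C (aromatic): 1 H each → 10
  6 × C (aromatic): no H
  2 × O: no H
  1 × C: 3 H
  1 × C: no H
  1 × O: 1 H
  Total hydrogens = 14.

14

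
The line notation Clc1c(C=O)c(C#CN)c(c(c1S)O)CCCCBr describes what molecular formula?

Heavy atoms from the SMILES: 1 Br, 13 C, 1 Cl, 1 N, 2 O, 1 S.
Implicit hydrogens by atom environment:
  6 × C (aromatic): no H
  4 × C: 2 H each → 8
  2 × C: no H
  1 × Br: no H
  1 × C: 1 H
  1 × Cl: no H
  1 × N: 2 H
  1 × O: 1 H
  1 × O: no H
  1 × S: 1 H
  Total hydrogens = 13.
Molecular formula: C13H13BrClNO2S

C13H13BrClNO2S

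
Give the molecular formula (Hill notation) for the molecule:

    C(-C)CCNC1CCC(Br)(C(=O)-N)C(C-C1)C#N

Heavy atoms from the SMILES: 1 Br, 13 C, 3 N, 1 O.
Implicit hydrogens by atom environment:
  7 × C: 2 H each → 14
  3 × C: no H
  2 × C: 1 H each → 2
  1 × Br: no H
  1 × C: 3 H
  1 × N: 2 H
  1 × N: 1 H
  1 × N: no H
  1 × O: no H
  Total hydrogens = 22.
Molecular formula: C13H22BrN3O

C13H22BrN3O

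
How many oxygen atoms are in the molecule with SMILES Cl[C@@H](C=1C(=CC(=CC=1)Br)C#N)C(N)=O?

The symbol for oxygen appears 1 time in the SMILES.

1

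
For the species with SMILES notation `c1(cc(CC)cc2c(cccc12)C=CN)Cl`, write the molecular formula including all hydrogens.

Heavy atoms from the SMILES: 14 C, 1 Cl, 1 N.
Implicit hydrogens by atom environment:
  5 × C (aromatic): 1 H each → 5
  5 × C (aromatic): no H
  2 × C: 1 H each → 2
  1 × C: 3 H
  1 × C: 2 H
  1 × Cl: no H
  1 × N: 2 H
  Total hydrogens = 14.
Molecular formula: C14H14ClN

C14H14ClN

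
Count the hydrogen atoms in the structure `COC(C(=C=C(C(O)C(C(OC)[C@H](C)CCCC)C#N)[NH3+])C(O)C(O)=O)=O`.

29

Hydrogens are implicit in SMILES; fill each atom to its normal valence:
  6 × C: no H
  5 × C: 1 H each → 5
  4 × C: 3 H each → 12
  4 × O: no H
  3 × C: 2 H each → 6
  3 × O: 1 H each → 3
  1 × N (charge +1): 3 H
  1 × N: no H
  Total hydrogens = 29.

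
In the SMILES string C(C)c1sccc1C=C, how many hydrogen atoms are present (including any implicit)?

Hydrogens are implicit in SMILES; fill each atom to its normal valence:
  2 × C: 2 H each → 4
  2 × C (aromatic): 1 H each → 2
  2 × C (aromatic): no H
  1 × C: 3 H
  1 × C: 1 H
  1 × S (aromatic): no H
  Total hydrogens = 10.

10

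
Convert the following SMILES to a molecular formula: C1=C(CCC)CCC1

C8H14

Heavy atoms from the SMILES: 8 C.
Implicit hydrogens by atom environment:
  5 × C: 2 H each → 10
  1 × C: 3 H
  1 × C: 1 H
  1 × C: no H
  Total hydrogens = 14.
Molecular formula: C8H14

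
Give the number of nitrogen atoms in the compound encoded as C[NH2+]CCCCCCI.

The symbol for nitrogen appears 1 time in the SMILES.

1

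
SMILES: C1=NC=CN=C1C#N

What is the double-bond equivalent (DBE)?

Molecular formula from the SMILES: C5H3N3.
DoU = (2C + 2 + N − H − X)/2 = (2·5 + 2 + 3 − 3 − 0)/2 = 12/2 = 6.
(Structurally: 1 ring(s) + 5 π bond(s) = 6.)

6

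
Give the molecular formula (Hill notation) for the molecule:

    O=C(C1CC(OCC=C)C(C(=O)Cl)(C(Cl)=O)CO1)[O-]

C11H11Cl2O6-

Heavy atoms from the SMILES: 11 C, 2 Cl, 6 O.
Implicit hydrogens by atom environment:
  5 × O: no H
  4 × C: 2 H each → 8
  4 × C: no H
  3 × C: 1 H each → 3
  2 × Cl: no H
  1 × O (charge -1): no H
  Total hydrogens = 11.
Net charge -1.
Molecular formula: C11H11Cl2O6-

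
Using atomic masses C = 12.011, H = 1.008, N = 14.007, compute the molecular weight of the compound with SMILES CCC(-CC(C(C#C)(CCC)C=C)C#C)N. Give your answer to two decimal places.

Molecular formula: C15H23N.
M = 15×12.011 + 23×1.008 + 1×14.007 = 217.36 g/mol.

217.36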